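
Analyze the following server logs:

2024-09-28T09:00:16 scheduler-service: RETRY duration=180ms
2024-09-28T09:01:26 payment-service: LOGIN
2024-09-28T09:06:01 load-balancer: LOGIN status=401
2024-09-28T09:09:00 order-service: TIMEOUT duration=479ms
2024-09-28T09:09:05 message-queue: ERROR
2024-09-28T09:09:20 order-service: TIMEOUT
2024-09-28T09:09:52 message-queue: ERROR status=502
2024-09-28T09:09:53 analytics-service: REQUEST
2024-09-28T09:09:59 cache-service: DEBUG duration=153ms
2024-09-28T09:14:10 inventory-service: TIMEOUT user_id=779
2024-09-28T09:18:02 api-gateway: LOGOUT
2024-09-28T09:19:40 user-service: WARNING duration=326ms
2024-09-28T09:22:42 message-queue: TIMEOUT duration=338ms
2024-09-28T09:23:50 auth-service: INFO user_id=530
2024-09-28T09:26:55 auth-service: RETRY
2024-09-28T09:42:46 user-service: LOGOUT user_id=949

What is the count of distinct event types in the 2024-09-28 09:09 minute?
4

To count unique event types:

1. Filter events in the minute starting at 2024-09-28 09:09
2. Extract event types from matching entries
3. Count unique types: 4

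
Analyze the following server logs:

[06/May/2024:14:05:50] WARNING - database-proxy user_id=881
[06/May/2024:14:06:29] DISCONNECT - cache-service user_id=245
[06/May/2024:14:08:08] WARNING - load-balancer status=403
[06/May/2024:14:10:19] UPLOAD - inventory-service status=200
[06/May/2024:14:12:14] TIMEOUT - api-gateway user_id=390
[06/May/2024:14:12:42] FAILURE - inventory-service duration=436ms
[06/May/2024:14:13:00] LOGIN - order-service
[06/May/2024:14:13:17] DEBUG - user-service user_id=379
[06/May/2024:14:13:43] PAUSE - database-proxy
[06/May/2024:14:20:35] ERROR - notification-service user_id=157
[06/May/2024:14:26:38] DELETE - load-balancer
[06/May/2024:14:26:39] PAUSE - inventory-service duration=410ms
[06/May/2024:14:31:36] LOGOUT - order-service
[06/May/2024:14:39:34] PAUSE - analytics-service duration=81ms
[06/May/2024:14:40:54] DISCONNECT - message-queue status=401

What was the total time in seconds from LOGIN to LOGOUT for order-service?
1116

To calculate state duration:

1. Find LOGIN event for order-service: 06/May/2024:14:13:00
2. Find LOGOUT event for order-service: 06/May/2024:14:31:36
3. Calculate duration: 06/May/2024:14:31:36 - 06/May/2024:14:13:00 = 1116 seconds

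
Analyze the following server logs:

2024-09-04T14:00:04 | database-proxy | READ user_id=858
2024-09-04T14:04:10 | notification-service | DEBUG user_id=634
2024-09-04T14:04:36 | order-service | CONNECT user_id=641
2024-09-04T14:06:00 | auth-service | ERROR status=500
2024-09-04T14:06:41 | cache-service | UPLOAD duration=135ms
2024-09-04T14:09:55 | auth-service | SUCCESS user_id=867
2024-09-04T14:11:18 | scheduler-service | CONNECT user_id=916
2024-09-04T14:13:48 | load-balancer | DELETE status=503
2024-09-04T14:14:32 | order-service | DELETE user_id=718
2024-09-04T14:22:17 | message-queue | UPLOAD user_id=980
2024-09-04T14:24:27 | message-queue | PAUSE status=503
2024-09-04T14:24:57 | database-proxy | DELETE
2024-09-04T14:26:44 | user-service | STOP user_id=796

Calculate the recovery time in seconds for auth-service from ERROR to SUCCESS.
235

To calculate recovery time:

1. Find ERROR event for auth-service: 2024-09-04T14:06:00
2. Find next SUCCESS event for auth-service: 2024-09-04T14:09:55
3. Recovery time: 2024-09-04T14:09:55 - 2024-09-04T14:06:00 = 235 seconds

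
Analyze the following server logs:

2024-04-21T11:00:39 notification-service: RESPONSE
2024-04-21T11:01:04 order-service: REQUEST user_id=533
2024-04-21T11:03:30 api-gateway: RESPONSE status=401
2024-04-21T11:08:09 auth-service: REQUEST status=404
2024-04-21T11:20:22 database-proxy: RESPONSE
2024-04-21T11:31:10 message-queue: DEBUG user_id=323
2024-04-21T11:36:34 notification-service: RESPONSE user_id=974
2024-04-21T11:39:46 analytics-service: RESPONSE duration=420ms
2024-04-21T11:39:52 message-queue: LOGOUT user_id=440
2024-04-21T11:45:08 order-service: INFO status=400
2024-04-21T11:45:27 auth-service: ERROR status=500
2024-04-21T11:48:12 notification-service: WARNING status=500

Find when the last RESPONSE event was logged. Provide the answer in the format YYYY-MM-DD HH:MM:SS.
2024-04-21 11:39:46

To find the last event:

1. Filter for all RESPONSE events
2. Sort by timestamp
3. Select the last one
4. Timestamp: 2024-04-21 11:39:46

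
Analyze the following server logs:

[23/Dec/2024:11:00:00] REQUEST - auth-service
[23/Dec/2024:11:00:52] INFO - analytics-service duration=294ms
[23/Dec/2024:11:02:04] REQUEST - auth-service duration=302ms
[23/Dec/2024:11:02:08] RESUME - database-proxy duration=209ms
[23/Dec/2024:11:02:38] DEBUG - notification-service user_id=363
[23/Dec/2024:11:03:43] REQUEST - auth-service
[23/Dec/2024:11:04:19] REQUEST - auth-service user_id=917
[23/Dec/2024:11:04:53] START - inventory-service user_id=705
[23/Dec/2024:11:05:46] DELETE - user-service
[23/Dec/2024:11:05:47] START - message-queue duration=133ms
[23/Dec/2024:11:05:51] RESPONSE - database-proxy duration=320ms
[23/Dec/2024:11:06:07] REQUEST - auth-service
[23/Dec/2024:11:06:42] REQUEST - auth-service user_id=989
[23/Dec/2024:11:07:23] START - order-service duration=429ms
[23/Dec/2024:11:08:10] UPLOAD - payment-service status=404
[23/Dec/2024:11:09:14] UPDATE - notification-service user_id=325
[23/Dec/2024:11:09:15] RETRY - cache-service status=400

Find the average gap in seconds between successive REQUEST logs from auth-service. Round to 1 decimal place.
80.4

To calculate average interval:

1. Find all REQUEST events for auth-service in order
2. Calculate time gaps between consecutive events
3. Compute mean of gaps: 402 / 5 = 80.4 seconds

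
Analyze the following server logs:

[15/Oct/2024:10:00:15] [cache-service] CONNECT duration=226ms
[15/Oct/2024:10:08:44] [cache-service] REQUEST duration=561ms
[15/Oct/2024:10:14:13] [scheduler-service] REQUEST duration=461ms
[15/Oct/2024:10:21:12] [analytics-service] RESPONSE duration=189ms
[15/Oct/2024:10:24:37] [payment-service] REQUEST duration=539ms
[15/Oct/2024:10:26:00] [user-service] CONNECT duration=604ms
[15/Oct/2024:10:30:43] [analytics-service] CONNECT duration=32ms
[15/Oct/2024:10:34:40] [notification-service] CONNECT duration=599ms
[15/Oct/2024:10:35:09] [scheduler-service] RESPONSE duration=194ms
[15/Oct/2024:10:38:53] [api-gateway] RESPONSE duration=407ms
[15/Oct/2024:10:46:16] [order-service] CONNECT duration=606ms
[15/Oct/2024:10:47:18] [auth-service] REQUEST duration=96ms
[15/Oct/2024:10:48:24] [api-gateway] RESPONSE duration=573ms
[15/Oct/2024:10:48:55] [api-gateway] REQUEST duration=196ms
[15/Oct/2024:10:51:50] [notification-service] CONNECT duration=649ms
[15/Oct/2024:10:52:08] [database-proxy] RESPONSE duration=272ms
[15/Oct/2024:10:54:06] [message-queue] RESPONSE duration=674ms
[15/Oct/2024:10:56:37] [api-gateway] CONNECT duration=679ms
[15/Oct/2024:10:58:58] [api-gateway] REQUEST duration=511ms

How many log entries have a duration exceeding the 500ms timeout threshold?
10

To count timeouts:

1. Threshold: 500ms
2. Extract duration from each log entry
3. Count entries where duration > 500
4. Timeout count: 10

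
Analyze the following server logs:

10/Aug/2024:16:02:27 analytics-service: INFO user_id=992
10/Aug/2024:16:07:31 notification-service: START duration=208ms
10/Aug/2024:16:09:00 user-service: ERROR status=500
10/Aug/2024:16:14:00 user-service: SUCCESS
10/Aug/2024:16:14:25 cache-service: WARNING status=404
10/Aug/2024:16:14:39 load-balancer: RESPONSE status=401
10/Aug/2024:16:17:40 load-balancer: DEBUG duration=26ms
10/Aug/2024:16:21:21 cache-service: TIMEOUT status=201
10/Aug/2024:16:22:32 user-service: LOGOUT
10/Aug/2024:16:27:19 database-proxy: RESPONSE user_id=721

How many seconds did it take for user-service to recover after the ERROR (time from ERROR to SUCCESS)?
300

To calculate recovery time:

1. Find ERROR event for user-service: 10/Aug/2024:16:09:00
2. Find next SUCCESS event for user-service: 10/Aug/2024:16:14:00
3. Recovery time: 10/Aug/2024:16:14:00 - 10/Aug/2024:16:09:00 = 300 seconds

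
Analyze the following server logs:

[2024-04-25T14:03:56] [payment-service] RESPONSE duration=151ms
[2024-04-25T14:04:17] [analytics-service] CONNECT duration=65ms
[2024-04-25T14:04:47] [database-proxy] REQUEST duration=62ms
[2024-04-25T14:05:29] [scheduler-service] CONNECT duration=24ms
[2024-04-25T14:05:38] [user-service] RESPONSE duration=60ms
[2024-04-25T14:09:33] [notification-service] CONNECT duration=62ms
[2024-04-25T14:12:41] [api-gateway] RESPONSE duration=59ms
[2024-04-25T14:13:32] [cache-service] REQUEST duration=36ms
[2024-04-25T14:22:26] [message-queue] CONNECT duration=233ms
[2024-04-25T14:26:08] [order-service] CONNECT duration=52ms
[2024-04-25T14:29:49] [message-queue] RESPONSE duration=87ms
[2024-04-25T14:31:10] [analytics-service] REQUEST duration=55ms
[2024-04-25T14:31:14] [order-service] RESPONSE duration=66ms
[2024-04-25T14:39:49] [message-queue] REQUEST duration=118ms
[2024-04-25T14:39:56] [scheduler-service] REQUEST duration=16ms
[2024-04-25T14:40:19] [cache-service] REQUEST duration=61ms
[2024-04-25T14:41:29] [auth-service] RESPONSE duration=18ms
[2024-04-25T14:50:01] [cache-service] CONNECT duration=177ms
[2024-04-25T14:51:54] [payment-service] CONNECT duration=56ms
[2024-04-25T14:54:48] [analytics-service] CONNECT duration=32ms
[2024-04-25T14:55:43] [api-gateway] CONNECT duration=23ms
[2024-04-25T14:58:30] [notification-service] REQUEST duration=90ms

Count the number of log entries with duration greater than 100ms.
4

To count timeouts:

1. Threshold: 100ms
2. Extract duration from each log entry
3. Count entries where duration > 100
4. Timeout count: 4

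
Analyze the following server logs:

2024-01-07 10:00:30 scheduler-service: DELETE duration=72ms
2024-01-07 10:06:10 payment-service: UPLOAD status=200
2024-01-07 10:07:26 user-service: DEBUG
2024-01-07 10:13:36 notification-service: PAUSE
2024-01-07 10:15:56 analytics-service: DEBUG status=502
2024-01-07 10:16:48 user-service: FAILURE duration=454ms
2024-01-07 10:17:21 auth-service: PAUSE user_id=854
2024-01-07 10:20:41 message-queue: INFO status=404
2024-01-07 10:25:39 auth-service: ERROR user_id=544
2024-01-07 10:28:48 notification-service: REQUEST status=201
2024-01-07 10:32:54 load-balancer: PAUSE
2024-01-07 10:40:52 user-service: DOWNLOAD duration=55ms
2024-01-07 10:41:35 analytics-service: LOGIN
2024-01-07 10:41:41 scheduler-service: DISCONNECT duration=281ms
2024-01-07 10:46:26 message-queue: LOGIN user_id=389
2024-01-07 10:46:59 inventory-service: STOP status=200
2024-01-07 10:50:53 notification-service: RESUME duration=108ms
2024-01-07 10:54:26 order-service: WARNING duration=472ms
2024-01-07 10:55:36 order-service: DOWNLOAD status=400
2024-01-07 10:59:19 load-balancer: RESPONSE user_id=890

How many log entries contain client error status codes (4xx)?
2

To find matching entries:

1. Pattern to match: client error status codes (4xx)
2. Scan each log entry for the pattern
3. Count matches: 2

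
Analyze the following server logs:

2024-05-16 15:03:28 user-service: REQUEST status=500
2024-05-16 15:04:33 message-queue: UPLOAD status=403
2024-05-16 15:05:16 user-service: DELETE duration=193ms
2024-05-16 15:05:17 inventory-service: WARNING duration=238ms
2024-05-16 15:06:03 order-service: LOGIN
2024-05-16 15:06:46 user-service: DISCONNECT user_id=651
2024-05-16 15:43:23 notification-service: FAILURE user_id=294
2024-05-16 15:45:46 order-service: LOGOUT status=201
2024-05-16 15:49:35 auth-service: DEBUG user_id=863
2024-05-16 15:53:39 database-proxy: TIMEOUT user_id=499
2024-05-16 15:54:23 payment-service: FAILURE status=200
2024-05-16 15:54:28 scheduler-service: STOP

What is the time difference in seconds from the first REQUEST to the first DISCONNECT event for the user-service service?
198

To find the time between events:

1. Locate the first REQUEST event for user-service: 2024-05-16 15:03:28
2. Locate the first DISCONNECT event for user-service: 2024-05-16 15:06:46
3. Calculate the difference: 2024-05-16 15:06:46 - 2024-05-16 15:03:28 = 198 seconds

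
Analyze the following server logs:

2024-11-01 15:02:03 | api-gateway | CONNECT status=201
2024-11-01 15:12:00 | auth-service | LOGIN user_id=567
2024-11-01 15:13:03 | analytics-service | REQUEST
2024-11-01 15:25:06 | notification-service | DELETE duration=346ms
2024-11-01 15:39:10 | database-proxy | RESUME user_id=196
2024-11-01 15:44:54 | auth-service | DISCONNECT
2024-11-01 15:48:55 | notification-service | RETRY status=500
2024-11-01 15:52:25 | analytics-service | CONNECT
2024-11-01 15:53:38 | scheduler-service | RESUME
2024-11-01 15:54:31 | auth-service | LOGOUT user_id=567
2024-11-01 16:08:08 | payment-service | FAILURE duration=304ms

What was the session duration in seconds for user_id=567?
2551

To calculate session duration:

1. Find LOGIN event for user_id=567: 2024-11-01 15:12:00
2. Find LOGOUT event for user_id=567: 2024-11-01 15:54:31
3. Session duration: 2024-11-01 15:54:31 - 2024-11-01 15:12:00 = 2551 seconds (42 minutes)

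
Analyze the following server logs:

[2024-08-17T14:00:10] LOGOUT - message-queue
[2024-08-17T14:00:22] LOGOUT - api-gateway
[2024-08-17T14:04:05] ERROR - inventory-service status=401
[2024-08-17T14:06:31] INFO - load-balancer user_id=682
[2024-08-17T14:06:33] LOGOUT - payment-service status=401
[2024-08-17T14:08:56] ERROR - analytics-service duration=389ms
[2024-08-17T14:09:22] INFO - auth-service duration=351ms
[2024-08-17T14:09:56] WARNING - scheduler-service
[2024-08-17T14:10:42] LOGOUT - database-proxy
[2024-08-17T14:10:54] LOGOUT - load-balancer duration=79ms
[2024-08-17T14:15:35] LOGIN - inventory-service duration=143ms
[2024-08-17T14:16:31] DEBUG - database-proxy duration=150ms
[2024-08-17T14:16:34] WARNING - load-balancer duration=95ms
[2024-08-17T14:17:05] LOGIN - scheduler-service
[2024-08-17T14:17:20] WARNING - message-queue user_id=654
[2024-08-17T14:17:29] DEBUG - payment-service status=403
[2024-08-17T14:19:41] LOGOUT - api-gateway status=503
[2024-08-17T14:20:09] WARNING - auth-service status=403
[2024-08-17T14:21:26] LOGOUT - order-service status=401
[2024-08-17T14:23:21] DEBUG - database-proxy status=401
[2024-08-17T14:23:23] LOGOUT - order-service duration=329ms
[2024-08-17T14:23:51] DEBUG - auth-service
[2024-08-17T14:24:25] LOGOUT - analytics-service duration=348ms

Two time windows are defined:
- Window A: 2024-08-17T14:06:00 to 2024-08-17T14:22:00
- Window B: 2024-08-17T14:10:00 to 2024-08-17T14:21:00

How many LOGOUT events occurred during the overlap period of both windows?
3

To find overlap events:

1. Window A: 2024-08-17T14:06:00 to 2024-08-17T14:22:00
2. Window B: 2024-08-17T14:10:00 to 2024-08-17T14:21:00
3. Overlap period: 2024-08-17T14:10:00 to 2024-08-17T14:21:00
4. Count LOGOUT events in overlap: 3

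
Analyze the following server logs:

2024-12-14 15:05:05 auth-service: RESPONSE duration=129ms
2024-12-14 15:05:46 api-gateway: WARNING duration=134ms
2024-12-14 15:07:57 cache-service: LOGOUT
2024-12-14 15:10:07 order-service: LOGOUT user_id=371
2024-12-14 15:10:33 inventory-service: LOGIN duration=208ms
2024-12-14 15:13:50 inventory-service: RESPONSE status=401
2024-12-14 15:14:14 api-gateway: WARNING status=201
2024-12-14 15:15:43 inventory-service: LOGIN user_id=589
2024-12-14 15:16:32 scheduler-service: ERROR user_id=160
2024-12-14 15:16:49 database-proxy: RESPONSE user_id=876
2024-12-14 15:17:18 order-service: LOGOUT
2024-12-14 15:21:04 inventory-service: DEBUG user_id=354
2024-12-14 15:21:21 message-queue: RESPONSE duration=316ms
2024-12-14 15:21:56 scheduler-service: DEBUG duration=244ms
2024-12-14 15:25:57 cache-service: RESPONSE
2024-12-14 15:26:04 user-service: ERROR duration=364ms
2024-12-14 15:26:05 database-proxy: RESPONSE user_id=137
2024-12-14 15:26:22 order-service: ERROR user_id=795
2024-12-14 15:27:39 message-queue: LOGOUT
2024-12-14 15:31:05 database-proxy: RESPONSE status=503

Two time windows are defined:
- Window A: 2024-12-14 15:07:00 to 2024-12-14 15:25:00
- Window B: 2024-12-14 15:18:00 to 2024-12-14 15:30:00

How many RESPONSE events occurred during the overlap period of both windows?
1

To find overlap events:

1. Window A: 2024-12-14 15:07:00 to 2024-12-14 15:25:00
2. Window B: 2024-12-14 15:18:00 to 2024-12-14 15:30:00
3. Overlap period: 2024-12-14 15:18:00 to 2024-12-14 15:25:00
4. Count RESPONSE events in overlap: 1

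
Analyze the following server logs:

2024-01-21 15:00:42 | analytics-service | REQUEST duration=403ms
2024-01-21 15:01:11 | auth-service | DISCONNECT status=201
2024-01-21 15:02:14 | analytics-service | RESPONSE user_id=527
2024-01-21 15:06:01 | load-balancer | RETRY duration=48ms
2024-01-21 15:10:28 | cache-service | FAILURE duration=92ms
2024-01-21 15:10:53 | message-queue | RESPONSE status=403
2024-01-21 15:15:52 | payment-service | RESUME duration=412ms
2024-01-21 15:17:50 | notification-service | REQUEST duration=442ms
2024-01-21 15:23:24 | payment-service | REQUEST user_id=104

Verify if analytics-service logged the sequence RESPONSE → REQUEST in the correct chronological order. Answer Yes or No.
No

To verify sequence order:

1. Find all events in sequence RESPONSE → REQUEST for analytics-service
2. Extract their timestamps
3. Check if timestamps are in ascending order
4. Result: No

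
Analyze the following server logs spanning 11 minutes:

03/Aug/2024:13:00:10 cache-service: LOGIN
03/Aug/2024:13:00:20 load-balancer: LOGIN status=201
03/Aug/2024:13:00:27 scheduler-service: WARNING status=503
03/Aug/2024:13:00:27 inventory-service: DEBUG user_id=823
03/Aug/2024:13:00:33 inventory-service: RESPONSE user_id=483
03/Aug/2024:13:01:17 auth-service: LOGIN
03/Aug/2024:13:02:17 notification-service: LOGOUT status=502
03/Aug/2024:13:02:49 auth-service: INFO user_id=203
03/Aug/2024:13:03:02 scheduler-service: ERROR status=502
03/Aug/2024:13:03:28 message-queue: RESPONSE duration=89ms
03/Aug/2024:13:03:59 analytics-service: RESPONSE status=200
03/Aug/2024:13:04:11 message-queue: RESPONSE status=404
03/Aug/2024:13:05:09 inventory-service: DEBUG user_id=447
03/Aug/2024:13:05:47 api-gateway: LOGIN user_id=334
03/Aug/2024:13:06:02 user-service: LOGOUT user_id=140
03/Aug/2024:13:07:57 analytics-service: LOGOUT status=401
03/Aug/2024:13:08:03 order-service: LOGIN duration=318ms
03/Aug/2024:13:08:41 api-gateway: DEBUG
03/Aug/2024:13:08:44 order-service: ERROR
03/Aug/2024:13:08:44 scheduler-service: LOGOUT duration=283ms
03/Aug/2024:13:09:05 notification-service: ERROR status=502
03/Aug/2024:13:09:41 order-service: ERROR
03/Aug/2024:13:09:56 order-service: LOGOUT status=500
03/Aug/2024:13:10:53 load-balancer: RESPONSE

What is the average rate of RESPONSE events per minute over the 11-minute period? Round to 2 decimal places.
0.45

To calculate the rate:

1. Count total RESPONSE events: 5
2. Total time period: 11 minutes
3. Rate = 5 / 11 = 0.45 events per minute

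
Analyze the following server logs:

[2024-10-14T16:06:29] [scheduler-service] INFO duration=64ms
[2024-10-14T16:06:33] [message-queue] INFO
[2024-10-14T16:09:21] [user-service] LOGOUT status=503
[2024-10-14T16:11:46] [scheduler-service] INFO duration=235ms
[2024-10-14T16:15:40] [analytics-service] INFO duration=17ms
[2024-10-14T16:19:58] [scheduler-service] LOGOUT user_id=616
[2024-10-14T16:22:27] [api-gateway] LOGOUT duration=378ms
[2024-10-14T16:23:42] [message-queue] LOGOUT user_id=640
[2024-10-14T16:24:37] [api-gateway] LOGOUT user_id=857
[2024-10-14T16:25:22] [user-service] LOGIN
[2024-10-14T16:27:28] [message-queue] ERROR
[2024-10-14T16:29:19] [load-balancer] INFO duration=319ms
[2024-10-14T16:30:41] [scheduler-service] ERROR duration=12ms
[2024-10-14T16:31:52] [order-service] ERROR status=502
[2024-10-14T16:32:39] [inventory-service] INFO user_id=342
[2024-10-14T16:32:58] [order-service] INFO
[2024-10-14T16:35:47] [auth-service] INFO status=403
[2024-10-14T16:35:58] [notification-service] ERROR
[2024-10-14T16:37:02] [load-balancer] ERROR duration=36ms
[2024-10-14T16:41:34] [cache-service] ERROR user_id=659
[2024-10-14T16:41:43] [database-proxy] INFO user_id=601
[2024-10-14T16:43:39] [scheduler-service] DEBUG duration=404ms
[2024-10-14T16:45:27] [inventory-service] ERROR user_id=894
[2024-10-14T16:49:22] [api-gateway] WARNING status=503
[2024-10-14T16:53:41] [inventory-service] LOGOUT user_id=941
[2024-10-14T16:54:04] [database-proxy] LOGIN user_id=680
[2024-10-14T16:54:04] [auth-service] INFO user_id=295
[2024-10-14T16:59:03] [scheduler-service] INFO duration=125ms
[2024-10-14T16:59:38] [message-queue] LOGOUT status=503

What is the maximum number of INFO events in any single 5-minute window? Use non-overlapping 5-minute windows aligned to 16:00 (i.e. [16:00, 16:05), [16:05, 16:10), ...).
2

To find the burst window:

1. Divide the log period into non-overlapping 5-minute windows starting at 16:00
2. Count INFO events in each window
3. Find the window with maximum count
4. Maximum events in a window: 2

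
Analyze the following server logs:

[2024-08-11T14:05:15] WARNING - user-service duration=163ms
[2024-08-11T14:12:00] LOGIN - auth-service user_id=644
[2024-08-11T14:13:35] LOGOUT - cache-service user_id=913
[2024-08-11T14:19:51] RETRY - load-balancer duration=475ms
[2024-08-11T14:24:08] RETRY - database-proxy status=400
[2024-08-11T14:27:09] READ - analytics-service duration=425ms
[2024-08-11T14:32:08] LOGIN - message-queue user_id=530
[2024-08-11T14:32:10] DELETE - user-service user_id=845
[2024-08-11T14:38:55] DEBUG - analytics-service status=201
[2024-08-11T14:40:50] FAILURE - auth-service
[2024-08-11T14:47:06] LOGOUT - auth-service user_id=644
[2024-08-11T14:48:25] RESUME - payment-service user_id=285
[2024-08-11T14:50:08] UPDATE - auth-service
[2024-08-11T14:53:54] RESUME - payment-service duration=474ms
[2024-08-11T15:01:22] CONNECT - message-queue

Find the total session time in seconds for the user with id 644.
2106

To calculate session duration:

1. Find LOGIN event for user_id=644: 2024-08-11T14:12:00
2. Find LOGOUT event for user_id=644: 2024-08-11T14:47:06
3. Session duration: 2024-08-11T14:47:06 - 2024-08-11T14:12:00 = 2106 seconds (35 minutes)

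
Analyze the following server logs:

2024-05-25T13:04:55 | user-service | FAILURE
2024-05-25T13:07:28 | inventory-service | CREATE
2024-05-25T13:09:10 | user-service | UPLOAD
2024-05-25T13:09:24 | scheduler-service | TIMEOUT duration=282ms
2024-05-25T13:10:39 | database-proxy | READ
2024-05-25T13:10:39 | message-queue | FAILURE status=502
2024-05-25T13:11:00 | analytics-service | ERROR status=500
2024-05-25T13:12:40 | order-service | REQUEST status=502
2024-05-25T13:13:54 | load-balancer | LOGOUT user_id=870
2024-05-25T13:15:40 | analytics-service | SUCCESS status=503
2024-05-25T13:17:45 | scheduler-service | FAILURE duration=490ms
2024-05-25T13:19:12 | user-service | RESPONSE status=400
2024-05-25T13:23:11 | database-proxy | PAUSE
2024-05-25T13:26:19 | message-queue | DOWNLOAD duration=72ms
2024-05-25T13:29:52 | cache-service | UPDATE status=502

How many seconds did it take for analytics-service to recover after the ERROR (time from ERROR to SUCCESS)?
280

To calculate recovery time:

1. Find ERROR event for analytics-service: 2024-05-25T13:11:00
2. Find next SUCCESS event for analytics-service: 2024-05-25T13:15:40
3. Recovery time: 2024-05-25T13:15:40 - 2024-05-25T13:11:00 = 280 seconds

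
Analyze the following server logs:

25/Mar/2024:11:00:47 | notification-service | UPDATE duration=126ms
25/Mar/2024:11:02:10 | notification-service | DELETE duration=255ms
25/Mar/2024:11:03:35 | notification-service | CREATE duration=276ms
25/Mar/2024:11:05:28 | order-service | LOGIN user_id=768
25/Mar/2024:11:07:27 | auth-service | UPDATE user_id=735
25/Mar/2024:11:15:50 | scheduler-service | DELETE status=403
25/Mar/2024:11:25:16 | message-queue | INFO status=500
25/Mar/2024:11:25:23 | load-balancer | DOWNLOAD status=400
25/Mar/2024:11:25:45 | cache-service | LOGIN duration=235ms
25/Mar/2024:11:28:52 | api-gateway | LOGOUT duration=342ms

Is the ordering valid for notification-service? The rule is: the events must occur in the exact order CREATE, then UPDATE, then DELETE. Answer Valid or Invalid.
Invalid

To validate ordering:

1. Required order: CREATE → UPDATE → DELETE
2. Rule: the events must occur in the exact order CREATE, then UPDATE, then DELETE
3. Check actual order of events for notification-service
4. Result: Invalid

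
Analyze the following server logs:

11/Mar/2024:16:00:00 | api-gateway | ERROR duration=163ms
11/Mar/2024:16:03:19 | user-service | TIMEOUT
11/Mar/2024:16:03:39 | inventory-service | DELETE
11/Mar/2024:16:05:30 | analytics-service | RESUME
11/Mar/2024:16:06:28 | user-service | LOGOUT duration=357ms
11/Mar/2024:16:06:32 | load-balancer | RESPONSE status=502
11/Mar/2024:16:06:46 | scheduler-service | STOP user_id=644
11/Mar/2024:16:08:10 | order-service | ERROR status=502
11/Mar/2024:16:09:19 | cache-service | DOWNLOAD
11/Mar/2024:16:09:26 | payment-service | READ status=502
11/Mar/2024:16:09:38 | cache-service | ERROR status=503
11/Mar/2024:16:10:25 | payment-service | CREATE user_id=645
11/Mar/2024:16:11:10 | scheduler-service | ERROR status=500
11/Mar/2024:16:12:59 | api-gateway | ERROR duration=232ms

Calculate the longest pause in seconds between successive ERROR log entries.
490

To find the longest gap:

1. Extract all ERROR events in chronological order
2. Calculate time differences between consecutive events
3. Find the maximum difference
4. Longest gap: 490 seconds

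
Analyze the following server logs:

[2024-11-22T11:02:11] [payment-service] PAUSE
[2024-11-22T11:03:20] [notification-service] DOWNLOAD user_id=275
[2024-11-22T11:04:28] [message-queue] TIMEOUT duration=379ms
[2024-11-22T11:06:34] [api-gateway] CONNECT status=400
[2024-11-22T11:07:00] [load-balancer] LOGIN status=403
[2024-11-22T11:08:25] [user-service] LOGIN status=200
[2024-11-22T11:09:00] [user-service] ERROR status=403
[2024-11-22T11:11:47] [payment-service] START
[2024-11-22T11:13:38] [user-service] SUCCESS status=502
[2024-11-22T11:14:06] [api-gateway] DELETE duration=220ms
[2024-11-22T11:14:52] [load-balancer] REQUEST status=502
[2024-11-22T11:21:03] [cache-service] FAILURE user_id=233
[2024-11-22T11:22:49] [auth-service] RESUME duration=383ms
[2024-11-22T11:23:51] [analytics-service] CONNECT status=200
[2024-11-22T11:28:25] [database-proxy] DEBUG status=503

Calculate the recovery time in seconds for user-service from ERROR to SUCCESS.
278

To calculate recovery time:

1. Find ERROR event for user-service: 2024-11-22T11:09:00
2. Find next SUCCESS event for user-service: 2024-11-22T11:13:38
3. Recovery time: 2024-11-22T11:13:38 - 2024-11-22T11:09:00 = 278 seconds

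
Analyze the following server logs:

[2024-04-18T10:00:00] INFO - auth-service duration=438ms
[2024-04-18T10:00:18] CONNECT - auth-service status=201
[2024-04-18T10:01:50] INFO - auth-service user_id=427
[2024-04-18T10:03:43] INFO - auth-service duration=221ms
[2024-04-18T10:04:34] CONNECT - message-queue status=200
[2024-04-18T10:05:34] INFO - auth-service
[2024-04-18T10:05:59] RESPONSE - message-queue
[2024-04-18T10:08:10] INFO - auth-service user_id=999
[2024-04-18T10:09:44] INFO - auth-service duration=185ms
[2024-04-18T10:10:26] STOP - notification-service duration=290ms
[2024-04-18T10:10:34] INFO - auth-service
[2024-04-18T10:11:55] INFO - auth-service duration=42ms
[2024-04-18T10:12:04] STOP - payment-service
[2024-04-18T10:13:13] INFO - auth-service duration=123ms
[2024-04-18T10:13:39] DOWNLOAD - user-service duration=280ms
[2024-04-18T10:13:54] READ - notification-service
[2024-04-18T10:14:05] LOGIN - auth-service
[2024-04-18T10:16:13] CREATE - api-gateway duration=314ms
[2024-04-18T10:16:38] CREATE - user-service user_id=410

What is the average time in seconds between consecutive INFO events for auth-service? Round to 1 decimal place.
99.1

To calculate average interval:

1. Find all INFO events for auth-service in order
2. Calculate time gaps between consecutive events
3. Compute mean of gaps: 793 / 8 = 99.1 seconds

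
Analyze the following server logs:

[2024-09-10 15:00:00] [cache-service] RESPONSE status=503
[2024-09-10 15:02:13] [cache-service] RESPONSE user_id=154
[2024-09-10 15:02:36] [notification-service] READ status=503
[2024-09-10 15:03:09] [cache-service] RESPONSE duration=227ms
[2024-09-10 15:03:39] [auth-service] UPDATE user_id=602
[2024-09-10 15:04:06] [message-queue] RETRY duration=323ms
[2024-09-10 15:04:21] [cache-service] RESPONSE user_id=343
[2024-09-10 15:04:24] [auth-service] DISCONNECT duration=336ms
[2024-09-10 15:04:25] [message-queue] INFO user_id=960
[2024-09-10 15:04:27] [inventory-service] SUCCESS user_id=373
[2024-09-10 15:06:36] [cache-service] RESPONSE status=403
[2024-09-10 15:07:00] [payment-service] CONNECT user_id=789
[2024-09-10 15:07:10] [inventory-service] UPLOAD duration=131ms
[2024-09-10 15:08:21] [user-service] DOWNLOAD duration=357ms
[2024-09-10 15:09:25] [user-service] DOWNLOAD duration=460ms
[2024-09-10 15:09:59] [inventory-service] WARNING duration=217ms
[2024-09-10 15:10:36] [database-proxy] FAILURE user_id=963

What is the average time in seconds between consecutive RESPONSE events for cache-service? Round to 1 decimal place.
99.0

To calculate average interval:

1. Find all RESPONSE events for cache-service in order
2. Calculate time gaps between consecutive events
3. Compute mean of gaps: 396 / 4 = 99.0 seconds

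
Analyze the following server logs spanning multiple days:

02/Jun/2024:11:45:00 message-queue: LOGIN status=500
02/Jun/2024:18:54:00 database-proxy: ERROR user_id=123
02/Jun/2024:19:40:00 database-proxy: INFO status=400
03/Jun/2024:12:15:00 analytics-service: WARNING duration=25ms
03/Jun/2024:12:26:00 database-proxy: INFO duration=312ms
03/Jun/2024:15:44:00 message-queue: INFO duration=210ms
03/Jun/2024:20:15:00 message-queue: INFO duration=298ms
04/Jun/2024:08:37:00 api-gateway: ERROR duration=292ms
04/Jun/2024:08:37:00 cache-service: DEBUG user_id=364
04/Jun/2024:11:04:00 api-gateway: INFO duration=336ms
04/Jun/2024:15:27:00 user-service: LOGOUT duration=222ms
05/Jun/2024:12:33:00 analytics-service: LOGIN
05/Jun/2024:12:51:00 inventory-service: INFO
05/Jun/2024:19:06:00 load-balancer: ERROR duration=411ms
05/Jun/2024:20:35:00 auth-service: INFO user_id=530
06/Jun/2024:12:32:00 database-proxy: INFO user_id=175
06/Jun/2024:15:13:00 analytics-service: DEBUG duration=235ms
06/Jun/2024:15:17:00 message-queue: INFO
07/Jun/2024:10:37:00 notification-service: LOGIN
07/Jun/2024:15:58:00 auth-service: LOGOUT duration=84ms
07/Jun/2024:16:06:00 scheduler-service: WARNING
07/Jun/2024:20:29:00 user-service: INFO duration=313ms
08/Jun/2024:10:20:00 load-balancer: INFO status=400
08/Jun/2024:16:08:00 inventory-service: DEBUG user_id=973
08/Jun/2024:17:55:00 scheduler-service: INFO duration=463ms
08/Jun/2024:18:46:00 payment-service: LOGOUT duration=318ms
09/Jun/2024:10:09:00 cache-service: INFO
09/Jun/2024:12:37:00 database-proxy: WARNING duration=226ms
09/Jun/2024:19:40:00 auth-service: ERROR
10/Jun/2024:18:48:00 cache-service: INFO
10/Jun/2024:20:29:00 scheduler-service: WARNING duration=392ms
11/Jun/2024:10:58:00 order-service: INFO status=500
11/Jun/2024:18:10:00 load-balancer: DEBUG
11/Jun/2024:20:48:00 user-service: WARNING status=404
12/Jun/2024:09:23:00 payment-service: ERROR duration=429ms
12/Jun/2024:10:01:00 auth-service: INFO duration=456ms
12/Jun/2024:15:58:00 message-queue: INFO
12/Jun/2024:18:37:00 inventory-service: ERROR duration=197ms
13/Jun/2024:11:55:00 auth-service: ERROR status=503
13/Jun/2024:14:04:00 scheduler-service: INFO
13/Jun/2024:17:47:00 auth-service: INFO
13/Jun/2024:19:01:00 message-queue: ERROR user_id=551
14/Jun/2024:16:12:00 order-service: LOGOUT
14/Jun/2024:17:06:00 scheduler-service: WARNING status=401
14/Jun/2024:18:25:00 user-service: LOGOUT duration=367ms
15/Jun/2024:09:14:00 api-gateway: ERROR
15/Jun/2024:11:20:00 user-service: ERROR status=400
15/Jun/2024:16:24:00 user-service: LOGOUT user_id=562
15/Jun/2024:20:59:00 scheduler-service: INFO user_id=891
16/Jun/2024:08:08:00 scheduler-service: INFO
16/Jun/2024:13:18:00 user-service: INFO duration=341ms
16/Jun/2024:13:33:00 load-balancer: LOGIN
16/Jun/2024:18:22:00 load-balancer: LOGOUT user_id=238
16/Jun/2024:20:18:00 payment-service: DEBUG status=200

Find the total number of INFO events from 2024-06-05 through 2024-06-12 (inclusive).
12

To filter by date range:

1. Date range: 2024-06-05 through 2024-06-12, both dates inclusive
2. Filter for INFO events whose date falls in this range
3. Count matching events: 12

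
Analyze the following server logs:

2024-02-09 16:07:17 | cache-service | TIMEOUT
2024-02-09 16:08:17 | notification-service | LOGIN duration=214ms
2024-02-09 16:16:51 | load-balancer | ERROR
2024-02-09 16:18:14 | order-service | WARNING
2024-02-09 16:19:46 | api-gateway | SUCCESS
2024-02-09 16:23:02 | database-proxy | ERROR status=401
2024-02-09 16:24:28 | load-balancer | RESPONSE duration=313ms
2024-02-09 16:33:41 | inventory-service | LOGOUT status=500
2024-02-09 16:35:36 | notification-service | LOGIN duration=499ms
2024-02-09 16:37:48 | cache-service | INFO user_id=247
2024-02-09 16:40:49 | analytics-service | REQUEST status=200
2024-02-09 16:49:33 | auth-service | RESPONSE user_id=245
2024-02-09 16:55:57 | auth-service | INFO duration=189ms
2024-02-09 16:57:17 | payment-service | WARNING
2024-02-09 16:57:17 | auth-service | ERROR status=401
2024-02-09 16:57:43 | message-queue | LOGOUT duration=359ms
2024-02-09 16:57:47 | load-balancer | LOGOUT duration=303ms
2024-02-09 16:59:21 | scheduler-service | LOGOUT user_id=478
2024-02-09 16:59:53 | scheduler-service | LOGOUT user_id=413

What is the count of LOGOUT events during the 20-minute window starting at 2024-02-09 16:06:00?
0

To count events in the time window:

1. Window boundaries: 2024-02-09 16:06:00 to 2024-02-09 16:26:00
2. Filter for LOGOUT events within this window
3. Count matching events: 0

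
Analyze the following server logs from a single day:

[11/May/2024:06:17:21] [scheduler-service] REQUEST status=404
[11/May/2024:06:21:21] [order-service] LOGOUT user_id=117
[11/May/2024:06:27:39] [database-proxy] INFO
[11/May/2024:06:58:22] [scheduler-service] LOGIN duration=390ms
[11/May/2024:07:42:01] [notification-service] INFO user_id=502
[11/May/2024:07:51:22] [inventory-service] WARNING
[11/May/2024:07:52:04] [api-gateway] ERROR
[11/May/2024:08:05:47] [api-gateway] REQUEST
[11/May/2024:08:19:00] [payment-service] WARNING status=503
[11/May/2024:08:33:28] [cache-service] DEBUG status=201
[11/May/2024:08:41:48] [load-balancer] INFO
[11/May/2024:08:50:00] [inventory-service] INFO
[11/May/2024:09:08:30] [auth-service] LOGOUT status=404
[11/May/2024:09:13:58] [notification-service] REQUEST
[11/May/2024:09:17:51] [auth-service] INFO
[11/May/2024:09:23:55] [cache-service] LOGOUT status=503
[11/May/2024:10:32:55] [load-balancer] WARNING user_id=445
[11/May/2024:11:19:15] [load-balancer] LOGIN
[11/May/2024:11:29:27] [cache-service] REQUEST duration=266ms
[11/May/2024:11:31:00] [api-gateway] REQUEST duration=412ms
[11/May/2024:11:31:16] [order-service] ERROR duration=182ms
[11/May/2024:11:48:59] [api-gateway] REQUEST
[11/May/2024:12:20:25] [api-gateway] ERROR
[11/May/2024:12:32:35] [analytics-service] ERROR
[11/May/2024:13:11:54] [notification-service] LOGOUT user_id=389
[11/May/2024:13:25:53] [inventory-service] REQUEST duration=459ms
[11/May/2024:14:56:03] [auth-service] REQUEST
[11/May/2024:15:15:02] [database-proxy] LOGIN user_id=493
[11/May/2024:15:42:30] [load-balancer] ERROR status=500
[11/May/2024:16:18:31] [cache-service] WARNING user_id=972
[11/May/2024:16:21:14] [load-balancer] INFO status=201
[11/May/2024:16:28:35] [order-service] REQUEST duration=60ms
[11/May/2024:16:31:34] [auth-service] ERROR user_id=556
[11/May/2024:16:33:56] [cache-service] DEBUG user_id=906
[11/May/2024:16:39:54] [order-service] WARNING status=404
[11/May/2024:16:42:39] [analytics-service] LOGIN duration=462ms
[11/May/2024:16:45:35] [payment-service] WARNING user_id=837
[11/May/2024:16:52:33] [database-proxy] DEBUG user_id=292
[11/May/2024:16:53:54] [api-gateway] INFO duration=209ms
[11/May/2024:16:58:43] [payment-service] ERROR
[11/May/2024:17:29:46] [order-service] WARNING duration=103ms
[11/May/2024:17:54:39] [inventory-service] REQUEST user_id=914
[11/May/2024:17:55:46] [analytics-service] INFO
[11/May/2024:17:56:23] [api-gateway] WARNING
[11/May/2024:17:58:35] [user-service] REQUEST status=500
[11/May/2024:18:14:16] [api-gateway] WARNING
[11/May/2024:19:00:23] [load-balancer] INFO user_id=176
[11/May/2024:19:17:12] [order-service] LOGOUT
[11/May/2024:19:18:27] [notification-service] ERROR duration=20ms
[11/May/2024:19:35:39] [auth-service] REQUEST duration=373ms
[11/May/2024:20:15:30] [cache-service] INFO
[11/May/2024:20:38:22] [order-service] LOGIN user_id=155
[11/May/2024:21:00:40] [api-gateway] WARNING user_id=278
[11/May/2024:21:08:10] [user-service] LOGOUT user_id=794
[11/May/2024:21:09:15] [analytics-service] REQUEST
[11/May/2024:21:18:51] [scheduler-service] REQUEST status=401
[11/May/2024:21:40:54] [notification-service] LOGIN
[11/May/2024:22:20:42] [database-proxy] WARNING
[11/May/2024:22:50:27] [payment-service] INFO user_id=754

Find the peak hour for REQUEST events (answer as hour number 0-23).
11

To find the peak hour:

1. Group all REQUEST events by hour
2. Count events in each hour
3. Find hour with maximum count
4. Peak hour: 11 (with 3 events)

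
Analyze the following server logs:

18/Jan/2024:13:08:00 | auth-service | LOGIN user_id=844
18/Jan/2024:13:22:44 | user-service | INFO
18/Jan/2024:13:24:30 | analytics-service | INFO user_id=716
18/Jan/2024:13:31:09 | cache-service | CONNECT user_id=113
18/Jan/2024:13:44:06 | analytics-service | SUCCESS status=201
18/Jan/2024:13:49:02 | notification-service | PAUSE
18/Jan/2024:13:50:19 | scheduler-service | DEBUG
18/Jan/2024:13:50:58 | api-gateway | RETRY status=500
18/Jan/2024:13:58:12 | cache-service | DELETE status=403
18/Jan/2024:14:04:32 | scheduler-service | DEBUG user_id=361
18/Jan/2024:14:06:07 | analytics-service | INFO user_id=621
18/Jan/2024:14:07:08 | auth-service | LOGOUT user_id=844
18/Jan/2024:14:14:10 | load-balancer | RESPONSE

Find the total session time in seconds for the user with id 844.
3548

To calculate session duration:

1. Find LOGIN event for user_id=844: 18/Jan/2024:13:08:00
2. Find LOGOUT event for user_id=844: 18/Jan/2024:14:07:08
3. Session duration: 18/Jan/2024:14:07:08 - 18/Jan/2024:13:08:00 = 3548 seconds (59 minutes)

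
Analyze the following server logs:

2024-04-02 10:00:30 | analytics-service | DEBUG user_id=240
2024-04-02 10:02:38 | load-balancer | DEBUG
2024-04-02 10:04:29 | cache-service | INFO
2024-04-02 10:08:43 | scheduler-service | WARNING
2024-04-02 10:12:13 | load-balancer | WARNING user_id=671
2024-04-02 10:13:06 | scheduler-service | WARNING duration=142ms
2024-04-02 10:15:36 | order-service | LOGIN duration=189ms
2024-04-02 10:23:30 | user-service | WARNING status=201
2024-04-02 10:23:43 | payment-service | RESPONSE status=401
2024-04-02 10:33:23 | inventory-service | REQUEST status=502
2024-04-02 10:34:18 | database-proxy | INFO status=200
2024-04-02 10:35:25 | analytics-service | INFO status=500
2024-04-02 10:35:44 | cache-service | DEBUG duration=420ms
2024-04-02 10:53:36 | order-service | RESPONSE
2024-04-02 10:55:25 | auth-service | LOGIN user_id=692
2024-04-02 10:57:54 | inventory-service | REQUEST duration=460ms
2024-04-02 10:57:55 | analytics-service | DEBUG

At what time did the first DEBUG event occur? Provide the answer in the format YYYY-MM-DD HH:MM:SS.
2024-04-02 10:00:30

To find the first event:

1. Filter for all DEBUG events
2. Sort by timestamp
3. Select the first one
4. Timestamp: 2024-04-02 10:00:30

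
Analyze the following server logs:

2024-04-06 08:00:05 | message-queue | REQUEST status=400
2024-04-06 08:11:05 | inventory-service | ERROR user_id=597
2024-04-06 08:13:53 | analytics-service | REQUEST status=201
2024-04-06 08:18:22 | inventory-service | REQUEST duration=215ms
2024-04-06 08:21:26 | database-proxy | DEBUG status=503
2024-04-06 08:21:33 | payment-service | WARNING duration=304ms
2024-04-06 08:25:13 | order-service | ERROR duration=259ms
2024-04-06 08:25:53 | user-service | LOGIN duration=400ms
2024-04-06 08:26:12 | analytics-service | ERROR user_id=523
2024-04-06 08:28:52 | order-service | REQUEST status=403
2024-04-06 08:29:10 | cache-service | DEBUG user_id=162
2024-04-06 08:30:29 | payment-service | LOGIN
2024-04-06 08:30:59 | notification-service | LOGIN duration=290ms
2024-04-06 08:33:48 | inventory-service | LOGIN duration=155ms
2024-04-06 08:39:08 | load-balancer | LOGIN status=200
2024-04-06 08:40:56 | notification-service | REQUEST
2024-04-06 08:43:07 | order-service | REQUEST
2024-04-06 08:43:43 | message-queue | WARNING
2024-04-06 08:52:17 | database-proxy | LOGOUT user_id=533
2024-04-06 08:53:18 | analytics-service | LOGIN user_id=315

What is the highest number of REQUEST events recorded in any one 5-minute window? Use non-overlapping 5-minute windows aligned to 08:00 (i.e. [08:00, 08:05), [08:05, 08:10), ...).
2

To find the burst window:

1. Divide the log period into non-overlapping 5-minute windows starting at 08:00
2. Count REQUEST events in each window
3. Find the window with maximum count
4. Maximum events in a window: 2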